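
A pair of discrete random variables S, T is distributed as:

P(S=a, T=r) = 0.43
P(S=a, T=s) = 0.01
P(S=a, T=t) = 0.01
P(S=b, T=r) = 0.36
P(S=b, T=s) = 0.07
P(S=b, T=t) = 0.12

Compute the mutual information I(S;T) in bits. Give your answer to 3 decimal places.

0.113 bits

Marginals: p(S) = (0.4500, 0.5500), p(T) = (0.7900, 0.0800, 0.1300).
I(S;T) = H(S) + H(T) − H(S,T).
H(S) = 0.9928, H(T) = 0.9428, H(S,T) = 1.8227.
I(S;T) = 0.9928 + 0.9428 − 1.8227 = 0.113 bits.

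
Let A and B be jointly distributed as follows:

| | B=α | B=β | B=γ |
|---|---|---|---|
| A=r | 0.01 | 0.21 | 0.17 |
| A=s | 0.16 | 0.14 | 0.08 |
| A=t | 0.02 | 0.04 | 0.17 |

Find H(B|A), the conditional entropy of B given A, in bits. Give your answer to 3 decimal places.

Marginals: p(A) = (0.3900, 0.3800, 0.2300), p(B) = (0.1900, 0.3900, 0.4200).
H(B|A) = Σ p(A) · H(B|A=·).
  A=r: p=0.3900, H(B|A=r) = 1.1386
  A=s: p=0.3800, H(B|A=s) = 1.5294
  A=t: p=0.2300, H(B|A=t) = 1.0676
Weighted sum = 1.271 bits.

1.271 bits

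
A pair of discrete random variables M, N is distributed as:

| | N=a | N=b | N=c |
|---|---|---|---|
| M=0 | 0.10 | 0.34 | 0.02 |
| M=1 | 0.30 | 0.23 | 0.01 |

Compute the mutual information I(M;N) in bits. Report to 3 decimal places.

0.089 bits

Marginals: p(M) = (0.4600, 0.5400), p(N) = (0.4000, 0.5700, 0.0300).
I(M;N) = H(M) + H(N) − H(M,N).
H(M) = 0.9954, H(N) = 1.1428, H(M,N) = 2.0494.
I(M;N) = 0.9954 + 1.1428 − 2.0494 = 0.089 bits.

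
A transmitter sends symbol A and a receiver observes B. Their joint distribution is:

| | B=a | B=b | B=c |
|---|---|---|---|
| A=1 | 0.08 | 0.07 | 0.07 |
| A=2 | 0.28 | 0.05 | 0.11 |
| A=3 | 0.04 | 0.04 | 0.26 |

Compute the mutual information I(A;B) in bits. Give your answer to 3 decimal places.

0.218 bits

Marginals: p(A) = (0.2200, 0.4400, 0.3400), p(B) = (0.4000, 0.1600, 0.4400).
I(A;B) = H(A) + H(B) − H(A,B).
H(A) = 1.5309, H(B) = 1.4729, H(A,B) = 2.7860.
I(A;B) = 1.5309 + 1.4729 − 2.7860 = 0.218 bits.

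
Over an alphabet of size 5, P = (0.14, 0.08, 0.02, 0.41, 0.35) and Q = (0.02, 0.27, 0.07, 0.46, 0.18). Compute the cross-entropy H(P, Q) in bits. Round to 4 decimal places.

2.3432 bits

H(P,Q) = −Σ p·log₂ q.
  −0.14·log₂(0.02) = 0.79014
  −0.08·log₂(0.27) = 0.15112
  −0.02·log₂(0.07) = 0.07673
  −0.41·log₂(0.46) = 0.45932
  −0.35·log₂(0.18) = 0.86588
H(P,Q) = 2.3432 bits.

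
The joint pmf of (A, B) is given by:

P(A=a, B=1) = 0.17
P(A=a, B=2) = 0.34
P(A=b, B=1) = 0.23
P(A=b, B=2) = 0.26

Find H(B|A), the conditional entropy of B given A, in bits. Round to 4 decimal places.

0.9570 bits

Chain rule: H(B|A) = H(A,B) − H(A).
Marginals: p(A) = (0.5100, 0.4900), p(B) = (0.4000, 0.6000).
H(A,B) = 1.9567 bits; H(A) = 0.9997 bits.
H(B|A) = 1.9567 − 0.9997 = 0.9570 bits.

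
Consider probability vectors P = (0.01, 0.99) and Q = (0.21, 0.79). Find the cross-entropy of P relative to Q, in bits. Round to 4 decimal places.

H(P,Q) = −Σ p·log₂ q.
  −0.01·log₂(0.21) = 0.02252
  −0.99·log₂(0.79) = 0.33667
H(P,Q) = 0.3592 bits.

0.3592 bits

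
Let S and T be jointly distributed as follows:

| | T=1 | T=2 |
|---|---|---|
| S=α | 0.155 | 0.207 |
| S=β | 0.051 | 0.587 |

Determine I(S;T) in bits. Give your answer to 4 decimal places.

Marginals: p(S) = (0.3620, 0.6380), p(T) = (0.2060, 0.7940).
I(S;T) = Σ p(x,y)·log₂[p(x,y)/(p(x)p(y))].
  (α,1): 0.155·log₂(2.0785) = 0.16361
  (α,2): 0.207·log₂(0.7202) = -0.09803
  (β,1): 0.051·log₂(0.3880) = -0.06965
  (β,2): 0.587·log₂(1.1588) = 0.12479
Sum = 0.1207 bits.

0.1207 bits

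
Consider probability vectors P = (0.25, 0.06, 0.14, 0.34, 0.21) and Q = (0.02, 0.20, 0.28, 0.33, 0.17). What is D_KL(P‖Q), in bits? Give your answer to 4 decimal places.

0.7454 bits

D(P‖Q) = Σ p·log₂(p/q).
  0.25·log₂(0.25/0.02) = 0.91096
  0.06·log₂(0.06/0.20) = -0.10422
  0.14·log₂(0.14/0.28) = -0.14000
  0.34·log₂(0.34/0.33) = 0.01464
  0.21·log₂(0.21/0.17) = 0.06402
D(P‖Q) = 0.7454 bits.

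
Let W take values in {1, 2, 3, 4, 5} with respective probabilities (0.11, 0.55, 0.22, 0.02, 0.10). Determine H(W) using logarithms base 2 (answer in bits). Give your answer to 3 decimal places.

1.750 bits

H(W) = −Σ p·log₂ p.
  −(0.11)·log₂(0.11) = 0.3503
  −(0.55)·log₂(0.55) = 0.4744
  −(0.22)·log₂(0.22) = 0.4806
  −(0.02)·log₂(0.02) = 0.1129
  −(0.10)·log₂(0.10) = 0.3322
Sum: 0.3503 + 0.4744 + 0.4806 + 0.1129 + 0.3322 = 1.750 bits.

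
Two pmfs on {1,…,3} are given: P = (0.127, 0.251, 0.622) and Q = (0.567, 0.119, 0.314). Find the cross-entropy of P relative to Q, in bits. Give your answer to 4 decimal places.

1.9142 bits

H(P,Q) = −Σ p·log₂ q.
  −0.127·log₂(0.567) = 0.10396
  −0.251·log₂(0.119) = 0.77081
  −0.622·log₂(0.314) = 1.03946
H(P,Q) = 1.9142 bits.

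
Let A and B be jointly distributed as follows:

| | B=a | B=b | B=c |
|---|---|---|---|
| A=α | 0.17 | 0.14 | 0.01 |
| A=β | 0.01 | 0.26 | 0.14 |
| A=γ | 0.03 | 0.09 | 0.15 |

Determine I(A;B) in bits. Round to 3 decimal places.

Marginals: p(A) = (0.3200, 0.4100, 0.2700), p(B) = (0.2100, 0.4900, 0.3000).
I(A;B) = H(A) + H(B) − H(A,B).
H(A) = 1.5634, H(B) = 1.4982, H(A,B) = 2.7419.
I(A;B) = 1.5634 + 1.4982 − 2.7419 = 0.320 bits.

0.320 bits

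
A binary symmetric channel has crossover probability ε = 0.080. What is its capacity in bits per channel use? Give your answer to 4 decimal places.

Binary symmetric channel: C = 1 − h₂(ε) where h₂ is the binary entropy function.
h₂(0.080) = −0.080·log₂0.080 − 0.920·log₂0.920 = 0.4022.
C = 1 − 0.4022 = 0.5978 bits per channel use.

0.5978 bits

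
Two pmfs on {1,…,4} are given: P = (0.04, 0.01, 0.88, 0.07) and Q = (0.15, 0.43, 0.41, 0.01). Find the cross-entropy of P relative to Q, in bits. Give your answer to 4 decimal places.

H(P,Q) = −Σ p·log₂ q.
  −0.04·log₂(0.15) = 0.10948
  −0.01·log₂(0.43) = 0.01218
  −0.88·log₂(0.41) = 1.13195
  −0.07·log₂(0.01) = 0.46507
H(P,Q) = 1.7187 bits.

1.7187 bits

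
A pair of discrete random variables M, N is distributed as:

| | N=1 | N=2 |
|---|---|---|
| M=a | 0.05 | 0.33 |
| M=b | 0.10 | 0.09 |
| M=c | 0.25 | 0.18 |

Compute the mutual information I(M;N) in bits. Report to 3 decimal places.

0.146 bits

Marginals: p(M) = (0.3800, 0.1900, 0.4300), p(N) = (0.4000, 0.6000).
I(M;N) = Σ p(x,y)·log₂[p(x,y)/(p(x)p(y))].
  (a,1): 0.05·log₂(0.3289) = -0.0802
  (a,2): 0.33·log₂(1.4474) = 0.1760
  (b,1): 0.10·log₂(1.3158) = 0.0396
  (b,2): 0.09·log₂(0.7895) = -0.0307
  (c,1): 0.25·log₂(1.4535) = 0.1349
  (c,2): 0.18·log₂(0.6977) = -0.0935
Sum = 0.146 bits.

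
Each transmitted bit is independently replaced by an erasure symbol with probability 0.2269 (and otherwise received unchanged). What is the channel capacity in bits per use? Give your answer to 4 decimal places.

Binary erasure channel: capacity C = 1 − ε.
C = 1 − 0.2269 = 0.7731 bits per channel use.

0.7731 bits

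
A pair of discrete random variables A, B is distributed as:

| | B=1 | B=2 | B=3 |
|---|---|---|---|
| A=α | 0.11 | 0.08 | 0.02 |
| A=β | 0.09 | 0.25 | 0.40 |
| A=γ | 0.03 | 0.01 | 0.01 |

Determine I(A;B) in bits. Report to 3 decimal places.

Marginals: p(A) = (0.2100, 0.7400, 0.0500), p(B) = (0.2300, 0.3400, 0.4300).
I(A;B) = H(A) + H(B) − H(A,B).
H(A) = 1.0104, H(B) = 1.5404, H(A,B) = 2.3807.
I(A;B) = 1.0104 + 1.5404 − 2.3807 = 0.170 bits.

0.170 bits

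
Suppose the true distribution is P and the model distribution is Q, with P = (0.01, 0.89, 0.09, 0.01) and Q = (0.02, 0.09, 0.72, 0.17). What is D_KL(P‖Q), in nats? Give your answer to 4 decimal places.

D(P‖Q) = Σ p·ln(p/q).
  0.01·ln(0.01/0.02) = -0.00693
  0.89·ln(0.89/0.09) = 2.03936
  0.09·ln(0.09/0.72) = -0.18715
  0.01·ln(0.01/0.17) = -0.02833
D(P‖Q) = 1.8169 nats.

1.8169 nats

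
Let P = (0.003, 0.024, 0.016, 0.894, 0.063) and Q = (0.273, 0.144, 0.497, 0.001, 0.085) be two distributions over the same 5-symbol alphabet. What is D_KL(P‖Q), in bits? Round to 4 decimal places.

8.5768 bits

D(P‖Q) = Σ p·log₂(p/q).
  0.003·log₂(0.003/0.273) = -0.01952
  0.024·log₂(0.024/0.144) = -0.06204
  0.016·log₂(0.016/0.497) = -0.07931
  0.894·log₂(0.894/0.001) = 8.76489
  0.063·log₂(0.063/0.085) = -0.02722
D(P‖Q) = 8.5768 bits.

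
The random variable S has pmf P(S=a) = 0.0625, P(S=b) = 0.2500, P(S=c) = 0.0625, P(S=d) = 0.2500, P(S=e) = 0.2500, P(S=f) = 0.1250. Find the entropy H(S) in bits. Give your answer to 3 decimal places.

H(S) = −Σ p·log₂ p.
  −(0.0625)·log₂(0.0625) = 0.2500
  −(0.2500)·log₂(0.2500) = 0.5000
  −(0.0625)·log₂(0.0625) = 0.2500
  −(0.2500)·log₂(0.2500) = 0.5000
  −(0.2500)·log₂(0.2500) = 0.5000
  −(0.1250)·log₂(0.1250) = 0.3750
Sum: 0.2500 + 0.5000 + 0.2500 + 0.5000 + 0.5000 + 0.3750 = 2.375 bits.

2.375 bits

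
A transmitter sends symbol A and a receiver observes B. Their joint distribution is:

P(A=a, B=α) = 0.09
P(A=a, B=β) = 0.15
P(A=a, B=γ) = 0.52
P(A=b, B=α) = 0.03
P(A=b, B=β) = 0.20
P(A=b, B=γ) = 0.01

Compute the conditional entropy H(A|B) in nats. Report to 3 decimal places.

0.356 nats

Marginals: p(A) = (0.7600, 0.2400), p(B) = (0.1200, 0.3500, 0.5300).
H(A|B) = Σ p(B) · H(A|B=·).
  B=α: p=0.1200, H(A|B=α) = 0.5623
  B=β: p=0.3500, H(A|B=β) = 0.6829
  B=γ: p=0.5300, H(A|B=γ) = 0.0936
Weighted sum = 0.356 nats.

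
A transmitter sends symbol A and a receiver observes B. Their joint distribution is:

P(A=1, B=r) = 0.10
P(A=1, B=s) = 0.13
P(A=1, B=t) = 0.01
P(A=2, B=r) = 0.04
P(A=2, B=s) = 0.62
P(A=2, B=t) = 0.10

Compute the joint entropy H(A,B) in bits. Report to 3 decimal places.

1.727 bits

H(A,B) = −Σ p(x,y)·log₂ p(x,y) over all 6 cells.
  cell (1,r): −0.10·log₂0.10 = 0.3322
  cell (1,s): −0.13·log₂0.13 = 0.3826
  cell (1,t): −0.01·log₂0.01 = 0.0664
  cell (2,r): −0.04·log₂0.04 = 0.1858
  cell (2,s): −0.62·log₂0.62 = 0.4276
  cell (2,t): −0.10·log₂0.10 = 0.3322
Sum = 1.727 bits.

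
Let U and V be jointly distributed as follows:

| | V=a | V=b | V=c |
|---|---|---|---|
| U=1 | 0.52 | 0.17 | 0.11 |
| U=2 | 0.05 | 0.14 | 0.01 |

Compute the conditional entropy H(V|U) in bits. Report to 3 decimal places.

Chain rule: H(V|U) = H(U,V) − H(U).
Marginals: p(U) = (0.8000, 0.2000), p(V) = (0.5700, 0.3100, 0.1200).
H(U,V) = 1.9551 bits; H(U) = 0.7219 bits.
H(V|U) = 1.9551 − 0.7219 = 1.233 bits.

1.233 bits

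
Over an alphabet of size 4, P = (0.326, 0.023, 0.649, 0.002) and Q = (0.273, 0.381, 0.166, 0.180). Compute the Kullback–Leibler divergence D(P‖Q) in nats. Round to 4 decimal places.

D(P‖Q) = Σ p·ln(p/q).
  0.326·ln(0.326/0.273) = 0.05784
  0.023·ln(0.023/0.381) = -0.06457
  0.649·ln(0.649/0.166) = 0.88488
  0.002·ln(0.002/0.180) = -0.00900
D(P‖Q) = 0.8691 nats.

0.8691 nats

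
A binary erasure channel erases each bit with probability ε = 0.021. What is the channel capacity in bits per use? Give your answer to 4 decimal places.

0.9790 bits

Binary erasure channel: capacity C = 1 − ε.
C = 1 − 0.021 = 0.9790 bits per channel use.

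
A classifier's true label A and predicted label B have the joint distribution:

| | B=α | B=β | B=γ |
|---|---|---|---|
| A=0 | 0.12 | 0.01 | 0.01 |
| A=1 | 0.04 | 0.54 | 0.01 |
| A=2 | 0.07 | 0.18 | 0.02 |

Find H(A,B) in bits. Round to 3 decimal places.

2.059 bits

H(A,B) = −Σ p(x,y)·log₂ p(x,y) over all 9 cells.
  cell (0,α): −0.12·log₂0.12 = 0.3671
  cell (0,β): −0.01·log₂0.01 = 0.0664
  cell (0,γ): −0.01·log₂0.01 = 0.0664
  cell (1,α): −0.04·log₂0.04 = 0.1858
  cell (1,β): −0.54·log₂0.54 = 0.4800
  cell (1,γ): −0.01·log₂0.01 = 0.0664
  cell (2,α): −0.07·log₂0.07 = 0.2686
  cell (2,β): −0.18·log₂0.18 = 0.4453
  cell (2,γ): −0.02·log₂0.02 = 0.1129
Sum = 2.059 bits.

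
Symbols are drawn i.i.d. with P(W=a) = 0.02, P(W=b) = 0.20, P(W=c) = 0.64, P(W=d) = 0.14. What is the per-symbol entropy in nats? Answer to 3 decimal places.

0.961 nats

H(W) = −Σ p·ln p.
  −(0.02)·ln(0.02) = 0.0782
  −(0.20)·ln(0.20) = 0.3219
  −(0.64)·ln(0.64) = 0.2856
  −(0.14)·ln(0.14) = 0.2753
Sum: 0.0782 + 0.3219 + 0.2856 + 0.2753 = 0.961 nats.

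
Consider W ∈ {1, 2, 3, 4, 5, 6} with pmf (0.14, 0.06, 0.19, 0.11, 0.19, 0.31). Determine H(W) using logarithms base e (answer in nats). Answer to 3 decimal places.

1.681 nats

H(W) = −Σ p·ln p.
  −(0.14)·ln(0.14) = 0.2753
  −(0.06)·ln(0.06) = 0.1688
  −(0.19)·ln(0.19) = 0.3155
  −(0.11)·ln(0.11) = 0.2428
  −(0.19)·ln(0.19) = 0.3155
  −(0.31)·ln(0.31) = 0.3631
Sum: 0.2753 + 0.1688 + 0.3155 + 0.2428 + 0.3155 + 0.3631 = 1.681 nats.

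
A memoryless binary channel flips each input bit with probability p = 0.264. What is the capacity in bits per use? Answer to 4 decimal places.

Binary symmetric channel: C = 1 − h₂(ε) where h₂ is the binary entropy function.
h₂(0.264) = −0.264·log₂0.264 − 0.736·log₂0.736 = 0.8327.
C = 1 − 0.8327 = 0.1673 bits per channel use.

0.1673 bits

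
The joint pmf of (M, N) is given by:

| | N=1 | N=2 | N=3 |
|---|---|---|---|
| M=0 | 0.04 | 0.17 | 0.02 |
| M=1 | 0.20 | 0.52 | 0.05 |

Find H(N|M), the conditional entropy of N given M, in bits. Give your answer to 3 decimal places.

1.126 bits

Marginals: p(M) = (0.2300, 0.7700), p(N) = (0.2400, 0.6900, 0.0700).
H(N|M) = Σ p(M) · H(N|M=·).
  M=0: p=0.2300, H(N|M=0) = 1.0676
  M=1: p=0.7700, H(N|M=1) = 1.1438
Weighted sum = 1.126 bits.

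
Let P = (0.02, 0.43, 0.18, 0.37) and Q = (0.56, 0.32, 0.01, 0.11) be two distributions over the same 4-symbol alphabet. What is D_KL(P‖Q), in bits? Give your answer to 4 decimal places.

D(P‖Q) = Σ p·log₂(p/q).
  0.02·log₂(0.02/0.56) = -0.09615
  0.43·log₂(0.43/0.32) = 0.18329
  0.18·log₂(0.18/0.01) = 0.75059
  0.37·log₂(0.37/0.11) = 0.64751
D(P‖Q) = 1.4852 bits.

1.4852 bits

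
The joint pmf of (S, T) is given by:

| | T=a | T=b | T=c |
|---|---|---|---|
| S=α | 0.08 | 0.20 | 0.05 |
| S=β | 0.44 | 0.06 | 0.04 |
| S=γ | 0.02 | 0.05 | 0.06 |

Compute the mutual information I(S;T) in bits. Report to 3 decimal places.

0.310 bits

Marginals: p(S) = (0.3300, 0.5400, 0.1300), p(T) = (0.5400, 0.3100, 0.1500).
I(S;T) = Σ p(x,y)·log₂[p(x,y)/(p(x)p(y))].
  (α,a): 0.08·log₂(0.4489) = -0.0924
  (α,b): 0.20·log₂(1.9550) = 0.1934
  (α,c): 0.05·log₂(1.0101) = 0.0007
  (β,a): 0.44·log₂(1.5089) = 0.2611
  (β,b): 0.06·log₂(0.3584) = -0.0888
  (β,c): 0.04·log₂(0.4938) = -0.0407
  (γ,a): 0.02·log₂(0.2849) = -0.0362
  (γ,b): 0.05·log₂(1.2407) = 0.0156
  (γ,c): 0.06·log₂(3.0769) = 0.0973
Sum = 0.310 bits.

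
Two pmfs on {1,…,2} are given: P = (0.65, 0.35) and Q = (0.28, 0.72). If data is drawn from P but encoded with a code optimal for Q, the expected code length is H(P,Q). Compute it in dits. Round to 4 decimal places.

0.4093 dits

H(P,Q) = −Σ p·log₁₀ q.
  −0.65·log₁₀(0.28) = 0.35935
  −0.35·log₁₀(0.72) = 0.04993
H(P,Q) = 0.4093 dits.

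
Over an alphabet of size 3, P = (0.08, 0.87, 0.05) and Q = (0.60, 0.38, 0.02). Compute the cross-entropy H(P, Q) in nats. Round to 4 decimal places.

1.0783 nats

H(P,Q) = −Σ p·ln q.
  −0.08·ln(0.60) = 0.04087
  −0.87·ln(0.38) = 0.84180
  −0.05·ln(0.02) = 0.19560
H(P,Q) = 1.0783 nats.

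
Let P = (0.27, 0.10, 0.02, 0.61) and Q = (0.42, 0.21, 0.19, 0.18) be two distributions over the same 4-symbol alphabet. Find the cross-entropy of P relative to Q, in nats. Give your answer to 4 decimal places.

1.4695 nats

H(P,Q) = −Σ p·ln q.
  −0.27·ln(0.42) = 0.23423
  −0.10·ln(0.21) = 0.15606
  −0.02·ln(0.19) = 0.03321
  −0.61·ln(0.18) = 1.04603
H(P,Q) = 1.4695 nats.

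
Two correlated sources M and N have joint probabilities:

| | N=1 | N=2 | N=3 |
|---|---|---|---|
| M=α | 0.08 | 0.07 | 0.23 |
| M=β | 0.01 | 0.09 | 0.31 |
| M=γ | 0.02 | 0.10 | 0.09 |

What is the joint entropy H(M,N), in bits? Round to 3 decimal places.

H(M,N) = −Σ p(x,y)·log₂ p(x,y) over all 9 cells.
  cell (α,1): −0.08·log₂0.08 = 0.2915
  cell (α,2): −0.07·log₂0.07 = 0.2686
  cell (α,3): −0.23·log₂0.23 = 0.4877
  cell (β,1): −0.01·log₂0.01 = 0.0664
  cell (β,2): −0.09·log₂0.09 = 0.3127
  cell (β,3): −0.31·log₂0.31 = 0.5238
  cell (γ,1): −0.02·log₂0.02 = 0.1129
  cell (γ,2): −0.10·log₂0.10 = 0.3322
  cell (γ,3): −0.09·log₂0.09 = 0.3127
Sum = 2.708 bits.

2.708 bits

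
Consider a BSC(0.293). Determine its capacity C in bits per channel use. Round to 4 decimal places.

0.1274 bits

Binary symmetric channel: C = 1 − h₂(ε) where h₂ is the binary entropy function.
h₂(0.293) = −0.293·log₂0.293 − 0.707·log₂0.707 = 0.8726.
C = 1 − 0.8726 = 0.1274 bits per channel use.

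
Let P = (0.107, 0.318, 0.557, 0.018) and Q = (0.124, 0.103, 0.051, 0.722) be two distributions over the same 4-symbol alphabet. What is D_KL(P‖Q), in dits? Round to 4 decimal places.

0.6983 dits

D(P‖Q) = Σ p·log₁₀(p/q).
  0.107·log₁₀(0.107/0.124) = -0.00685
  0.318·log₁₀(0.318/0.103) = 0.15569
  0.557·log₁₀(0.557/0.051) = 0.57832
  0.018·log₁₀(0.018/0.722) = -0.02886
D(P‖Q) = 0.6983 dits.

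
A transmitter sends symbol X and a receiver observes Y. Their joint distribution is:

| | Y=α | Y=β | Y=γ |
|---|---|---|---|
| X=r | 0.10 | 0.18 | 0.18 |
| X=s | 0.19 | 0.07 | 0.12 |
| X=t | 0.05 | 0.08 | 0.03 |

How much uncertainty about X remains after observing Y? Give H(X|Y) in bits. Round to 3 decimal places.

Chain rule: H(X|Y) = H(X,Y) − H(Y).
Marginals: p(X) = (0.4600, 0.3800, 0.1600), p(Y) = (0.3400, 0.3300, 0.3300).
H(X,Y) = 2.9730 bits; H(Y) = 1.5848 bits.
H(X|Y) = 2.9730 − 1.5848 = 1.388 bits.

1.388 bits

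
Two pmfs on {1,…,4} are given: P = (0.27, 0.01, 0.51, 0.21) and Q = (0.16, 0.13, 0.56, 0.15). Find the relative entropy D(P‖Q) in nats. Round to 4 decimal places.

D(P‖Q) = Σ p·ln(p/q).
  0.27·ln(0.27/0.16) = 0.14128
  0.01·ln(0.01/0.13) = -0.02565
  0.51·ln(0.51/0.56) = -0.04770
  0.21·ln(0.21/0.15) = 0.07066
D(P‖Q) = 0.1386 nats.

0.1386 nats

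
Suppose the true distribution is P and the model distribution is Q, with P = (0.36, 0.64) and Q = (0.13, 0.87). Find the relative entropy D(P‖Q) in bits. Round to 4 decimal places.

0.2455 bits

D(P‖Q) = Σ p·log₂(p/q).
  0.36·log₂(0.36/0.13) = 0.52901
  0.64·log₂(0.64/0.87) = -0.28348
D(P‖Q) = 0.2455 bits.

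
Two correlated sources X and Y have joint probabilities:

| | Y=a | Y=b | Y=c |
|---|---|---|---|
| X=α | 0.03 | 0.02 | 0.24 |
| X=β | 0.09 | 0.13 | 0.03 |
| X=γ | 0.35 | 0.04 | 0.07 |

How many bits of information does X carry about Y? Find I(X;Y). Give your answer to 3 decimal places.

0.439 bits

Marginals: p(X) = (0.2900, 0.2500, 0.4600), p(Y) = (0.4700, 0.1900, 0.3400).
I(X;Y) = Σ p(x,y)·log₂[p(x,y)/(p(x)p(y))].
  (α,a): 0.03·log₂(0.2201) = -0.0655
  (α,b): 0.02·log₂(0.3630) = -0.0292
  (α,c): 0.24·log₂(2.4341) = 0.3080
  (β,a): 0.09·log₂(0.7660) = -0.0346
  (β,b): 0.13·log₂(2.7368) = 0.1888
  (β,c): 0.03·log₂(0.3529) = -0.0451
  (γ,a): 0.35·log₂(1.6189) = 0.2432
  (γ,b): 0.04·log₂(0.4577) = -0.0451
  (γ,c): 0.07·log₂(0.4476) = -0.0812
Sum = 0.439 bits.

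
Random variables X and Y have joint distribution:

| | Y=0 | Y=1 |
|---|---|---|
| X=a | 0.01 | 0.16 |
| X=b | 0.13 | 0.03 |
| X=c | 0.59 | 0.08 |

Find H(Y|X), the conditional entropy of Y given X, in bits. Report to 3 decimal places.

Marginals: p(X) = (0.1700, 0.1600, 0.6700), p(Y) = (0.7300, 0.2700).
H(Y|X) = Σ p(X) · H(Y|X=·).
  X=a: p=0.1700, H(Y|X=a) = 0.3228
  X=b: p=0.1600, H(Y|X=b) = 0.6962
  X=c: p=0.6700, H(Y|X=c) = 0.5276
Weighted sum = 0.520 bits.

0.520 bits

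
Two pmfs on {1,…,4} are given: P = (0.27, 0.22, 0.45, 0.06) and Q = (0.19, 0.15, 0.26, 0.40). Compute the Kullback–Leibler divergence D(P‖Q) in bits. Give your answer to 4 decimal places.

D(P‖Q) = Σ p·log₂(p/q).
  0.27·log₂(0.27/0.19) = 0.13688
  0.22·log₂(0.22/0.15) = 0.12156
  0.45·log₂(0.45/0.26) = 0.35614
  0.06·log₂(0.06/0.40) = -0.16422
D(P‖Q) = 0.4504 bits.

0.4504 bits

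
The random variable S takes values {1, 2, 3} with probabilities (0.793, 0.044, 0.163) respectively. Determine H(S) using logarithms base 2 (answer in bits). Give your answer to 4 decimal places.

0.8902 bits

H(S) = −Σ p·log₂ p.
  −(0.793)·log₂(0.793) = 0.26534
  −(0.044)·log₂(0.044) = 0.19828
  −(0.163)·log₂(0.163) = 0.42658
Sum: 0.26534 + 0.19828 + 0.42658 = 0.8902 bits.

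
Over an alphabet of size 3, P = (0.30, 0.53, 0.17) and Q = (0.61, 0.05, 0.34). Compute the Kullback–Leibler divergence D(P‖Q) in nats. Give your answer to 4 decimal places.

D(P‖Q) = Σ p·ln(p/q).
  0.30·ln(0.30/0.61) = -0.21290
  0.53·ln(0.53/0.05) = 1.25125
  0.17·ln(0.17/0.34) = -0.11784
D(P‖Q) = 0.9205 nats.

0.9205 nats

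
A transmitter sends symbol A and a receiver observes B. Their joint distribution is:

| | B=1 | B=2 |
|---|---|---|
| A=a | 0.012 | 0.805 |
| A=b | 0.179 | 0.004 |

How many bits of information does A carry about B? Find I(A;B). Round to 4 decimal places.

Marginals: p(A) = (0.8170, 0.1830), p(B) = (0.1910, 0.8090).
I(A;B) = Σ p(x,y)·log₂[p(x,y)/(p(x)p(y))].
  (a,1): 0.012·log₂(0.0769) = -0.04441
  (a,2): 0.805·log₂(1.2179) = 0.22898
  (b,1): 0.179·log₂(5.1212) = 0.42181
  (b,2): 0.004·log₂(0.0270) = -0.02084
Sum = 0.5855 bits.

0.5855 bits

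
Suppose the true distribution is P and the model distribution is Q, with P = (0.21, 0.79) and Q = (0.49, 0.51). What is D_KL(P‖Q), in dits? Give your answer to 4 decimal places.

D(P‖Q) = Σ p·log₁₀(p/q).
  0.21·log₁₀(0.21/0.49) = -0.07728
  0.79·log₁₀(0.79/0.51) = 0.15014
D(P‖Q) = 0.0729 dits.

0.0729 dits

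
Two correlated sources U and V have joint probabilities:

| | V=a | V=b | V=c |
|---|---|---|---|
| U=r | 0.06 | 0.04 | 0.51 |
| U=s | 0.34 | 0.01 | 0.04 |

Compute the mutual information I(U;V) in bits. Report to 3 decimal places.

Marginals: p(U) = (0.6100, 0.3900), p(V) = (0.4000, 0.0500, 0.5500).
I(U;V) = Σ p(x,y)·log₂[p(x,y)/(p(x)p(y))].
  (r,a): 0.06·log₂(0.2459) = -0.1214
  (r,b): 0.04·log₂(1.3115) = 0.0156
  (r,c): 0.51·log₂(1.5201) = 0.3081
  (s,a): 0.34·log₂(2.1795) = 0.3822
  (s,b): 0.01·log₂(0.5128) = -0.0096
  (s,c): 0.04·log₂(0.1865) = -0.0969
Sum = 0.478 bits.

0.478 bits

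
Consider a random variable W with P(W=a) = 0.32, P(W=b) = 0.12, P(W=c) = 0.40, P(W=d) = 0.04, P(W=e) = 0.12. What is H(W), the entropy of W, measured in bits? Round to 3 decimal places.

1.975 bits

H(W) = −Σ p·log₂ p.
  −(0.32)·log₂(0.32) = 0.5260
  −(0.12)·log₂(0.12) = 0.3671
  −(0.40)·log₂(0.40) = 0.5288
  −(0.04)·log₂(0.04) = 0.1858
  −(0.12)·log₂(0.12) = 0.3671
Sum: 0.5260 + 0.3671 + 0.5288 + 0.1858 + 0.3671 = 1.975 bits.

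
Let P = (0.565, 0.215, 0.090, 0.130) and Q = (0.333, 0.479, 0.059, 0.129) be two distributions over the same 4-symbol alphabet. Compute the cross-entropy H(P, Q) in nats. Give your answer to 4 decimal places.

H(P,Q) = −Σ p·ln q.
  −0.565·ln(0.333) = 0.62128
  −0.215·ln(0.479) = 0.15825
  −0.090·ln(0.059) = 0.25472
  −0.130·ln(0.129) = 0.26623
H(P,Q) = 1.3005 nats.

1.3005 nats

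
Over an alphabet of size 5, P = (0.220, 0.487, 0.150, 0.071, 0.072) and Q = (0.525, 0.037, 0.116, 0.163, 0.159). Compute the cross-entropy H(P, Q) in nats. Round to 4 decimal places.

2.3316 nats

H(P,Q) = −Σ p·ln q.
  −0.220·ln(0.525) = 0.14176
  −0.487·ln(0.037) = 1.60556
  −0.150·ln(0.116) = 0.32312
  −0.071·ln(0.163) = 0.12879
  −0.072·ln(0.159) = 0.13240
H(P,Q) = 2.3316 nats.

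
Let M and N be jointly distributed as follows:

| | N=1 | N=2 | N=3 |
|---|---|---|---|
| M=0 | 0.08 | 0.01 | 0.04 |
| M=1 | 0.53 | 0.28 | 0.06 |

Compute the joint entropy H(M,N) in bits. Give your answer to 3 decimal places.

1.787 bits

H(M,N) = −Σ p(x,y)·log₂ p(x,y) over all 6 cells.
  cell (0,1): −0.08·log₂0.08 = 0.2915
  cell (0,2): −0.01·log₂0.01 = 0.0664
  cell (0,3): −0.04·log₂0.04 = 0.1858
  cell (1,1): −0.53·log₂0.53 = 0.4854
  cell (1,2): −0.28·log₂0.28 = 0.5142
  cell (1,3): −0.06·log₂0.06 = 0.2435
Sum = 1.787 bits.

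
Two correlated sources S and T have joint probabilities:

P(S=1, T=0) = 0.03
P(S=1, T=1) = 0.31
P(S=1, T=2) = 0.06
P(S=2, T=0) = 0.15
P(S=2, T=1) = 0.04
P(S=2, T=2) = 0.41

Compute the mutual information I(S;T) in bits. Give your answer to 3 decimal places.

0.416 bits

Marginals: p(S) = (0.4000, 0.6000), p(T) = (0.1800, 0.3500, 0.4700).
I(S;T) = H(S) + H(T) − H(S,T).
H(S) = 0.9710, H(T) = 1.4874, H(S,T) = 2.0428.
I(S;T) = 0.9710 + 1.4874 − 2.0428 = 0.416 bits.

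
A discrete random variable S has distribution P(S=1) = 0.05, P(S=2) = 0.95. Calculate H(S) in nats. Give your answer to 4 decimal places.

H(S) = −Σ p·ln p.
  −(0.05)·ln(0.05) = 0.14979
  −(0.95)·ln(0.95) = 0.04873
Sum: 0.14979 + 0.04873 = 0.1985 nats.

0.1985 nats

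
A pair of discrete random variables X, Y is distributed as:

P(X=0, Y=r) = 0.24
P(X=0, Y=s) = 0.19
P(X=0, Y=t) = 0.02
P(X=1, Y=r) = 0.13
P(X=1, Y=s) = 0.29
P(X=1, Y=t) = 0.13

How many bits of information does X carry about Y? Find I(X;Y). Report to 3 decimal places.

Marginals: p(X) = (0.4500, 0.5500), p(Y) = (0.3700, 0.4800, 0.1500).
I(X;Y) = H(X) + H(Y) − H(X,Y).
H(X) = 0.9928, H(Y) = 1.4495, H(X,Y) = 2.3454.
I(X;Y) = 0.9928 + 1.4495 − 2.3454 = 0.097 bits.

0.097 bits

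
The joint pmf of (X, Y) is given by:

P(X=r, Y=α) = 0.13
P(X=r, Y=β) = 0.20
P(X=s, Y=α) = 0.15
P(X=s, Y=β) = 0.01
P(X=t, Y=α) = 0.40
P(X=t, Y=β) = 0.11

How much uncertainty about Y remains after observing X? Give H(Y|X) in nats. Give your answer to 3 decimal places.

0.525 nats

Marginals: p(X) = (0.3300, 0.1600, 0.5100), p(Y) = (0.6800, 0.3200).
H(Y|X) = Σ p(X) · H(Y|X=·).
  X=r: p=0.3300, H(Y|X=r) = 0.6705
  X=s: p=0.1600, H(Y|X=s) = 0.2338
  X=t: p=0.5100, H(Y|X=t) = 0.5214
Weighted sum = 0.525 nats.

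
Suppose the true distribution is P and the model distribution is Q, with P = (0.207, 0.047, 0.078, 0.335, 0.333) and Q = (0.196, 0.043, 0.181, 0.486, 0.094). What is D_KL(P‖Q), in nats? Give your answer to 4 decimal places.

D(P‖Q) = Σ p·ln(p/q).
  0.207·ln(0.207/0.196) = 0.01130
  0.047·ln(0.047/0.043) = 0.00418
  0.078·ln(0.078/0.181) = -0.06566
  0.335·ln(0.335/0.486) = -0.12465
  0.333·ln(0.333/0.094) = 0.42119
D(P‖Q) = 0.2464 nats.

0.2464 nats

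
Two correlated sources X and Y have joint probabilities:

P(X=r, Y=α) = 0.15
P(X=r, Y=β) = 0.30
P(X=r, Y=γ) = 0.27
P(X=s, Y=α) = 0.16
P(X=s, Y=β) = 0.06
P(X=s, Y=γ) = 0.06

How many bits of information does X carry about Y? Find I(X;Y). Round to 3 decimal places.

0.086 bits

Marginals: p(X) = (0.7200, 0.2800), p(Y) = (0.3100, 0.3600, 0.3300).
I(X;Y) = Σ p(x,y)·log₂[p(x,y)/(p(x)p(y))].
  (r,α): 0.15·log₂(0.6720) = -0.0860
  (r,β): 0.30·log₂(1.1574) = 0.0633
  (r,γ): 0.27·log₂(1.1364) = 0.0498
  (s,α): 0.16·log₂(1.8433) = 0.1412
  (s,β): 0.06·log₂(0.5952) = -0.0449
  (s,γ): 0.06·log₂(0.6494) = -0.0374
Sum = 0.086 bits.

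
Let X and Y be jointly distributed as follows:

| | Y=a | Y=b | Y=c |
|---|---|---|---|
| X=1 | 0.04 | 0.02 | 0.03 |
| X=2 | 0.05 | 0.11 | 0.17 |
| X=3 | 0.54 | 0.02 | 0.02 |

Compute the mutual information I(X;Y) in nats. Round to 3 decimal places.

Marginals: p(X) = (0.0900, 0.3300, 0.5800), p(Y) = (0.6300, 0.1500, 0.2200).
I(X;Y) = H(X) + H(Y) − H(X,Y).
H(X) = 0.8985, H(Y) = 0.9088, H(X,Y) = 1.4952.
I(X;Y) = 0.8985 + 0.9088 − 1.4952 = 0.312 nats.

0.312 nats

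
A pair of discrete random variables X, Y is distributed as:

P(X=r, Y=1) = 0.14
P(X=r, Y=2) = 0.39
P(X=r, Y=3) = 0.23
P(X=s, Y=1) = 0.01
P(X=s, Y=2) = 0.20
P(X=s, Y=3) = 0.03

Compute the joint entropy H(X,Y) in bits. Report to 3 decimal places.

H(X,Y) = −Σ p(x,y)·log₂ p(x,y) over all 6 cells.
  cell (r,1): −0.14·log₂0.14 = 0.3971
  cell (r,2): −0.39·log₂0.39 = 0.5298
  cell (r,3): −0.23·log₂0.23 = 0.4877
  cell (s,1): −0.01·log₂0.01 = 0.0664
  cell (s,2): −0.20·log₂0.20 = 0.4644
  cell (s,3): −0.03·log₂0.03 = 0.1518
Sum = 2.097 bits.

2.097 bits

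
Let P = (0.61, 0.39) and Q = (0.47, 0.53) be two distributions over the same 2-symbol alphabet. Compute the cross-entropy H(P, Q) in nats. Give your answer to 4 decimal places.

H(P,Q) = −Σ p·ln q.
  −0.61·ln(0.47) = 0.46056
  −0.39·ln(0.53) = 0.24760
H(P,Q) = 0.7082 nats.

0.7082 nats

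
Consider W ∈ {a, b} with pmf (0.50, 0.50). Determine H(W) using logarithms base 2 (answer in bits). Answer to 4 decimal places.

1.0000 bits

H(W) = −Σ p·log₂ p.
  −(0.50)·log₂(0.50) = 0.50000
  −(0.50)·log₂(0.50) = 0.50000
Sum: 0.50000 + 0.50000 = 1.0000 bits.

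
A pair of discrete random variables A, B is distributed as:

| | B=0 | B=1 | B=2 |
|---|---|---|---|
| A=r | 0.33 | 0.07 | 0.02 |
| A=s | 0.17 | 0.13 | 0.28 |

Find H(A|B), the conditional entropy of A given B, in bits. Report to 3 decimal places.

0.755 bits

Marginals: p(A) = (0.4200, 0.5800), p(B) = (0.5000, 0.2000, 0.3000).
H(A|B) = Σ p(B) · H(A|B=·).
  B=0: p=0.5000, H(A|B=0) = 0.9248
  B=1: p=0.2000, H(A|B=1) = 0.9341
  B=2: p=0.3000, H(A|B=2) = 0.3534
Weighted sum = 0.755 bits.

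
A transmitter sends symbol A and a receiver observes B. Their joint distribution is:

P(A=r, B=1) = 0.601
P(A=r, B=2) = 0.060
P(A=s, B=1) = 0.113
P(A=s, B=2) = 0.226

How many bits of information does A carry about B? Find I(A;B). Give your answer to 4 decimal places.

Marginals: p(A) = (0.6610, 0.3390), p(B) = (0.7140, 0.2860).
I(A;B) = Σ p(x,y)·log₂[p(x,y)/(p(x)p(y))].
  (r,1): 0.601·log₂(1.2734) = 0.20958
  (r,2): 0.060·log₂(0.3174) = -0.09934
  (s,1): 0.113·log₂(0.4669) = -0.12418
  (s,2): 0.226·log₂(2.3310) = 0.27593
Sum = 0.2620 bits.

0.2620 bits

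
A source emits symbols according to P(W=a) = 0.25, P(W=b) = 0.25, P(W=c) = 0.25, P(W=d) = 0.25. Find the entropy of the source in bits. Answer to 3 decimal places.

2.000 bits

H(W) = −Σ p·log₂ p.
  −(0.25)·log₂(0.25) = 0.5000
  −(0.25)·log₂(0.25) = 0.5000
  −(0.25)·log₂(0.25) = 0.5000
  −(0.25)·log₂(0.25) = 0.5000
Sum: 0.5000 + 0.5000 + 0.5000 + 0.5000 = 2.000 bits.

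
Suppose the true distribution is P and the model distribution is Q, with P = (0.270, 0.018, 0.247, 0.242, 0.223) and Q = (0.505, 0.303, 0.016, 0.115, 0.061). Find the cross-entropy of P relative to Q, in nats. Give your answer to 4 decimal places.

H(P,Q) = −Σ p·ln q.
  −0.270·ln(0.505) = 0.18446
  −0.018·ln(0.303) = 0.02149
  −0.247·ln(0.016) = 1.02139
  −0.242·ln(0.115) = 0.52340
  −0.223·ln(0.061) = 0.62370
H(P,Q) = 2.3744 nats.

2.3744 nats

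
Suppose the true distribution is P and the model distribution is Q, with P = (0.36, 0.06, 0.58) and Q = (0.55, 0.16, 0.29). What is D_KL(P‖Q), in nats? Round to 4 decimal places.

0.1906 nats

D(P‖Q) = Σ p·ln(p/q).
  0.36·ln(0.36/0.55) = -0.15257
  0.06·ln(0.06/0.16) = -0.05885
  0.58·ln(0.58/0.29) = 0.40203
D(P‖Q) = 0.1906 nats.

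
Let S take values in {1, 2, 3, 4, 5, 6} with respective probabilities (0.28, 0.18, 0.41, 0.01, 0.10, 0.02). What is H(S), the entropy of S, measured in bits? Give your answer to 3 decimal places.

H(S) = −Σ p·log₂ p.
  −(0.28)·log₂(0.28) = 0.5142
  −(0.18)·log₂(0.18) = 0.4453
  −(0.41)·log₂(0.41) = 0.5274
  −(0.01)·log₂(0.01) = 0.0664
  −(0.10)·log₂(0.10) = 0.3322
  −(0.02)·log₂(0.02) = 0.1129
Sum: 0.5142 + 0.4453 + 0.5274 + 0.0664 + 0.3322 + 0.1129 = 1.998 bits.

1.998 bits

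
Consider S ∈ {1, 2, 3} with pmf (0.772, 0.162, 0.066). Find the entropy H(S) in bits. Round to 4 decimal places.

0.9724 bits

H(S) = −Σ p·log₂ p.
  −(0.772)·log₂(0.772) = 0.28821
  −(0.162)·log₂(0.162) = 0.42540
  −(0.066)·log₂(0.066) = 0.25881
Sum: 0.28821 + 0.42540 + 0.25881 = 0.9724 bits.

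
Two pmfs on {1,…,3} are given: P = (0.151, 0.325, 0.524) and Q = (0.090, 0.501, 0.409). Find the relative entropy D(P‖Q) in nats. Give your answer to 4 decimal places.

0.0673 nats

D(P‖Q) = Σ p·ln(p/q).
  0.151·ln(0.151/0.090) = 0.07814
  0.325·ln(0.325/0.501) = -0.14065
  0.524·ln(0.524/0.409) = 0.12983
D(P‖Q) = 0.0673 nats.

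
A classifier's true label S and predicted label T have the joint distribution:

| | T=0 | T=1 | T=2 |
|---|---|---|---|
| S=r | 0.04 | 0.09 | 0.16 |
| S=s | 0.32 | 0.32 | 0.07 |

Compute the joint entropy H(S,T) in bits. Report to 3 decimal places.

2.242 bits

H(S,T) = −Σ p(x,y)·log₂ p(x,y) over all 6 cells.
  cell (r,0): −0.04·log₂0.04 = 0.1858
  cell (r,1): −0.09·log₂0.09 = 0.3127
  cell (r,2): −0.16·log₂0.16 = 0.4230
  cell (s,0): −0.32·log₂0.32 = 0.5260
  cell (s,1): −0.32·log₂0.32 = 0.5260
  cell (s,2): −0.07·log₂0.07 = 0.2686
Sum = 2.242 bits.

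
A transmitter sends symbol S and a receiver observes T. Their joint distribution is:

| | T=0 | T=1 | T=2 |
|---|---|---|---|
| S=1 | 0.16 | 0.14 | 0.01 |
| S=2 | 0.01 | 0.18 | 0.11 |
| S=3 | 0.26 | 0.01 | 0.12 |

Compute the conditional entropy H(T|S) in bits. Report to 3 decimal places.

1.113 bits

Chain rule: H(T|S) = H(S,T) − H(S).
Marginals: p(S) = (0.3100, 0.3000, 0.3900), p(T) = (0.4300, 0.3300, 0.2400).
H(S,T) = 2.6874 bits; H(S) = 1.5747 bits.
H(T|S) = 2.6874 − 1.5747 = 1.113 bits.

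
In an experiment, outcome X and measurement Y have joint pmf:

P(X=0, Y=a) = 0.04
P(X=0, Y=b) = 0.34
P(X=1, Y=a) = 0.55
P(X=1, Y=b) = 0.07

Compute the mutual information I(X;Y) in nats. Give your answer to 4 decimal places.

Marginals: p(X) = (0.3800, 0.6200), p(Y) = (0.5900, 0.4100).
I(X;Y) = Σ p(x,y)·ln[p(x,y)/(p(x)p(y))].
  (0,a): 0.04·ln(0.1784) = -0.06895
  (0,b): 0.34·ln(2.1823) = 0.26533
  (1,a): 0.55·ln(1.5036) = 0.22431
  (1,b): 0.07·ln(0.2754) = -0.09027
Sum = 0.3304 nats.

0.3304 nats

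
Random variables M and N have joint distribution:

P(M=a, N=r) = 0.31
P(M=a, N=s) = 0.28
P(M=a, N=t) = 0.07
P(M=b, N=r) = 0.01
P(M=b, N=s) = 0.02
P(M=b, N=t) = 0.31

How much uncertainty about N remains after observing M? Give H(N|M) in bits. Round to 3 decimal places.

1.085 bits

Marginals: p(M) = (0.6600, 0.3400), p(N) = (0.3200, 0.3000, 0.3800).
H(N|M) = Σ p(M) · H(N|M=·).
  M=a: p=0.6600, H(N|M=a) = 1.3802
  M=b: p=0.3400, H(N|M=b) = 0.5116
Weighted sum = 1.085 bits.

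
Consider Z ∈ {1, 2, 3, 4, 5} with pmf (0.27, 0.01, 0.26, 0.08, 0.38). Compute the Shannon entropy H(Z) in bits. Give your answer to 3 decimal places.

H(Z) = −Σ p·log₂ p.
  −(0.27)·log₂(0.27) = 0.5100
  −(0.01)·log₂(0.01) = 0.0664
  −(0.26)·log₂(0.26) = 0.5053
  −(0.08)·log₂(0.08) = 0.2915
  −(0.38)·log₂(0.38) = 0.5305
Sum: 0.5100 + 0.0664 + 0.5053 + 0.2915 + 0.5305 = 1.904 bits.

1.904 bits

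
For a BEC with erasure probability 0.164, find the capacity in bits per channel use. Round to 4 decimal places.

0.8360 bits

Binary erasure channel: capacity C = 1 − ε.
C = 1 − 0.164 = 0.8360 bits per channel use.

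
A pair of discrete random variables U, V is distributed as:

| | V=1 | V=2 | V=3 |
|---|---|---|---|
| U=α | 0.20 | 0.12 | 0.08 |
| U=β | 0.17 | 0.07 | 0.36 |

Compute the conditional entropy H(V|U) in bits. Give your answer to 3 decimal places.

Chain rule: H(V|U) = H(U,V) − H(U).
Marginals: p(U) = (0.4000, 0.6000), p(V) = (0.3700, 0.1900, 0.4400).
H(U,V) = 2.3567 bits; H(U) = 0.9710 bits.
H(V|U) = 2.3567 − 0.9710 = 1.386 bits.

1.386 bits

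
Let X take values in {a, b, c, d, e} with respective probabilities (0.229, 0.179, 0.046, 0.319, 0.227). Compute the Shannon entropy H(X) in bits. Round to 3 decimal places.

2.147 bits

H(X) = −Σ p·log₂ p.
  −(0.229)·log₂(0.229) = 0.4870
  −(0.179)·log₂(0.179) = 0.4443
  −(0.046)·log₂(0.046) = 0.2043
  −(0.319)·log₂(0.319) = 0.5258
  −(0.227)·log₂(0.227) = 0.4856
Sum: 0.4870 + 0.4443 + 0.2043 + 0.5258 + 0.4856 = 2.147 bits.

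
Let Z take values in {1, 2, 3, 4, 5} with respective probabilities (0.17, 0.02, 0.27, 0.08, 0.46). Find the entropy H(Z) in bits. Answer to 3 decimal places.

H(Z) = −Σ p·log₂ p.
  −(0.17)·log₂(0.17) = 0.4346
  −(0.02)·log₂(0.02) = 0.1129
  −(0.27)·log₂(0.27) = 0.5100
  −(0.08)·log₂(0.08) = 0.2915
  −(0.46)·log₂(0.46) = 0.5153
Sum: 0.4346 + 0.1129 + 0.5100 + 0.2915 + 0.5153 = 1.864 bits.

1.864 bits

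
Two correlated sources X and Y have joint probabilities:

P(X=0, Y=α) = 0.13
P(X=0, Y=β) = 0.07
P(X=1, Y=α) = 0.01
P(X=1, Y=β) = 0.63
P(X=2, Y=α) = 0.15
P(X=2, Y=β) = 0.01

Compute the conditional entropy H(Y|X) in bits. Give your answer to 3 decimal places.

Chain rule: H(Y|X) = H(X,Y) − H(X).
Marginals: p(X) = (0.2000, 0.6400, 0.1600), p(Y) = (0.2900, 0.7100).
H(X,Y) = 1.6146 bits; H(X) = 1.2995 bits.
H(Y|X) = 1.6146 − 1.2995 = 0.315 bits.

0.315 bits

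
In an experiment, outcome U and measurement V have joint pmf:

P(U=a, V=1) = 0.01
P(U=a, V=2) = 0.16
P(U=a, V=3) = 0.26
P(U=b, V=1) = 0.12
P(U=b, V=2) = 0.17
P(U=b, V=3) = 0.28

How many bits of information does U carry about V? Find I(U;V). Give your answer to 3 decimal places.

0.066 bits

Marginals: p(U) = (0.4300, 0.5700), p(V) = (0.1300, 0.3300, 0.5400).
I(U;V) = Σ p(x,y)·log₂[p(x,y)/(p(x)p(y))].
  (a,1): 0.01·log₂(0.1789) = -0.0248
  (a,2): 0.16·log₂(1.1276) = 0.0277
  (a,3): 0.26·log₂(1.1197) = 0.0424
  (b,1): 0.12·log₂(1.6194) = 0.0835
  (b,2): 0.17·log₂(0.9038) = -0.0248
  (b,3): 0.28·log₂(0.9097) = -0.0382
Sum = 0.066 bits.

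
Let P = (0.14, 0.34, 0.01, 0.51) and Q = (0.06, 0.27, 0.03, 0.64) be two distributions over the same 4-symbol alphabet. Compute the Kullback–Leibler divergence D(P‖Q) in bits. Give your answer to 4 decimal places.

0.1013 bits

D(P‖Q) = Σ p·log₂(p/q).
  0.14·log₂(0.14/0.06) = 0.17113
  0.34·log₂(0.34/0.27) = 0.11308
  0.01·log₂(0.01/0.03) = -0.01585
  0.51·log₂(0.51/0.64) = -0.16706
D(P‖Q) = 0.1013 bits.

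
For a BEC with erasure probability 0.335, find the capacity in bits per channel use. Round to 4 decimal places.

0.6650 bits

Binary erasure channel: capacity C = 1 − ε.
C = 1 − 0.335 = 0.6650 bits per channel use.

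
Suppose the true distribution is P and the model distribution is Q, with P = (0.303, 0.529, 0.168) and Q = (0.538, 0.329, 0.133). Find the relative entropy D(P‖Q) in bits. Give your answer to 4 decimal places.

0.1681 bits

D(P‖Q) = Σ p·log₂(p/q).
  0.303·log₂(0.303/0.538) = -0.25097
  0.529·log₂(0.529/0.329) = 0.36246
  0.168·log₂(0.168/0.133) = 0.05662
D(P‖Q) = 0.1681 bits.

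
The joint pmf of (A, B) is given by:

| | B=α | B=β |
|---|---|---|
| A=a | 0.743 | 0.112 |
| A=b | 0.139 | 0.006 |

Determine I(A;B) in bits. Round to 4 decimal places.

Marginals: p(A) = (0.8550, 0.1450), p(B) = (0.8820, 0.1180).
I(A;B) = H(A) + H(B) − H(A,B).
H(A) = 0.5972, H(B) = 0.5236, H(A,B) = 1.1122.
I(A;B) = 0.5972 + 0.5236 − 1.1122 = 0.0086 bits.

0.0086 bits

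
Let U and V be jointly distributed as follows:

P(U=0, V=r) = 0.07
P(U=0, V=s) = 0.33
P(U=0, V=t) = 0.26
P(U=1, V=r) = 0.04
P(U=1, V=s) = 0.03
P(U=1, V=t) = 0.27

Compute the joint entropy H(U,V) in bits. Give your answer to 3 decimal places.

2.149 bits

H(U,V) = −Σ p(x,y)·log₂ p(x,y) over all 6 cells.
  cell (0,r): −0.07·log₂0.07 = 0.2686
  cell (0,s): −0.33·log₂0.33 = 0.5278
  cell (0,t): −0.26·log₂0.26 = 0.5053
  cell (1,r): −0.04·log₂0.04 = 0.1858
  cell (1,s): −0.03·log₂0.03 = 0.1518
  cell (1,t): −0.27·log₂0.27 = 0.5100
Sum = 2.149 bits.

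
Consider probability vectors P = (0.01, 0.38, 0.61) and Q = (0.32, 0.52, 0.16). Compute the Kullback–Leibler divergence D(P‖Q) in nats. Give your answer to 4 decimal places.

0.6625 nats

D(P‖Q) = Σ p·ln(p/q).
  0.01·ln(0.01/0.32) = -0.03466
  0.38·ln(0.38/0.52) = -0.11919
  0.61·ln(0.61/0.16) = 0.81635
D(P‖Q) = 0.6625 nats.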